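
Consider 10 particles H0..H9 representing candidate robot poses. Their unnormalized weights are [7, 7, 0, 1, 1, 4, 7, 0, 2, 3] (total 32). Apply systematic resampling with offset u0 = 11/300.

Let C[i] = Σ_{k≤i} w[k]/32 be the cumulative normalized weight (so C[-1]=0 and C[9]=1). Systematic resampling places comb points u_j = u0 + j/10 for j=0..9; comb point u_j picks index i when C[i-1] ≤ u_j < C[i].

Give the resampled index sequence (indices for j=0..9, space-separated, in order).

C = [7/32, 7/16, 7/16, 15/32, 1/2, 5/8, 27/32, 27/32, 29/32, 1]
j=0: u_0=11/300 ∈ [0, 7/32) → index 0
j=1: u_1=41/300 ∈ [0, 7/32) → index 0
j=2: u_2=71/300 ∈ [7/32, 7/16) → index 1
j=3: u_3=101/300 ∈ [7/32, 7/16) → index 1
j=4: u_4=131/300 ∈ [7/32, 7/16) → index 1
j=5: u_5=161/300 ∈ [1/2, 5/8) → index 5
j=6: u_6=191/300 ∈ [5/8, 27/32) → index 6
j=7: u_7=221/300 ∈ [5/8, 27/32) → index 6
j=8: u_8=251/300 ∈ [5/8, 27/32) → index 6
j=9: u_9=281/300 ∈ [29/32, 1) → index 9

0 0 1 1 1 5 6 6 6 9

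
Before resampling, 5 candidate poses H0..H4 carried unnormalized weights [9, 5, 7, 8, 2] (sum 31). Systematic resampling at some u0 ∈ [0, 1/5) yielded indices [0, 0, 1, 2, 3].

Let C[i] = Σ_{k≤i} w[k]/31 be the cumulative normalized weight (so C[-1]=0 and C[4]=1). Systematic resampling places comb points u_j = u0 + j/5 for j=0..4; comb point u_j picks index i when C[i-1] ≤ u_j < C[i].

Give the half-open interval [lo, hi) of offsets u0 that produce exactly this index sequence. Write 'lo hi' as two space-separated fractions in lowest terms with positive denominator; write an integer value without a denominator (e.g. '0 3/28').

C = [9/31, 14/31, 21/31, 29/31, 1]
j=0 picked index 0: u0 ∈ [0, 9/31)
j=1 picked index 0: u0 ∈ [-1/5, 14/155)
j=2 picked index 1: u0 ∈ [-17/155, 8/155)
j=3 picked index 2: u0 ∈ [-23/155, 12/155)
j=4 picked index 3: u0 ∈ [-19/155, 21/155)
intersection: [0, 8/155)

0 8/155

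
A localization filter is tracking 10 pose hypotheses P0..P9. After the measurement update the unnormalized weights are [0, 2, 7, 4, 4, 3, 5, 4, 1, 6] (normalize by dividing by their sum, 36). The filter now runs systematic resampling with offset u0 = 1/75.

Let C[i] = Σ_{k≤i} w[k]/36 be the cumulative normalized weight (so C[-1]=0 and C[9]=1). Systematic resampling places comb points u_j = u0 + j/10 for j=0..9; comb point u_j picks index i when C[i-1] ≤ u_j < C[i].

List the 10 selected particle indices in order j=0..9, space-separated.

C = [0, 1/18, 1/4, 13/36, 17/36, 5/9, 25/36, 29/36, 5/6, 1]
j=0: u_0=1/75 ∈ [0, 1/18) → index 1
j=1: u_1=17/150 ∈ [1/18, 1/4) → index 2
j=2: u_2=16/75 ∈ [1/18, 1/4) → index 2
j=3: u_3=47/150 ∈ [1/4, 13/36) → index 3
j=4: u_4=31/75 ∈ [13/36, 17/36) → index 4
j=5: u_5=77/150 ∈ [17/36, 5/9) → index 5
j=6: u_6=46/75 ∈ [5/9, 25/36) → index 6
j=7: u_7=107/150 ∈ [25/36, 29/36) → index 7
j=8: u_8=61/75 ∈ [29/36, 5/6) → index 8
j=9: u_9=137/150 ∈ [5/6, 1) → index 9

1 2 2 3 4 5 6 7 8 9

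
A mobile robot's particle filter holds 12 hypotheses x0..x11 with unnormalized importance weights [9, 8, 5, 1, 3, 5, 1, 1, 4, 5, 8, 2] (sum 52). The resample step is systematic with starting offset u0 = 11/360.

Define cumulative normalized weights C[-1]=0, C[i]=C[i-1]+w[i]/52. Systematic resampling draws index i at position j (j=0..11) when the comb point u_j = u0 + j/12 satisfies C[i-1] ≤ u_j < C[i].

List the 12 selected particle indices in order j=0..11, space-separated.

0 0 1 1 2 4 5 6 8 9 10 10

C = [9/52, 17/52, 11/26, 23/52, 1/2, 31/52, 8/13, 33/52, 37/52, 21/26, 25/26, 1]
j=0: u_0=11/360 ∈ [0, 9/52) → index 0
j=1: u_1=41/360 ∈ [0, 9/52) → index 0
j=2: u_2=71/360 ∈ [9/52, 17/52) → index 1
j=3: u_3=101/360 ∈ [9/52, 17/52) → index 1
j=4: u_4=131/360 ∈ [17/52, 11/26) → index 2
j=5: u_5=161/360 ∈ [23/52, 1/2) → index 4
j=6: u_6=191/360 ∈ [1/2, 31/52) → index 5
j=7: u_7=221/360 ∈ [31/52, 8/13) → index 6
j=8: u_8=251/360 ∈ [33/52, 37/52) → index 8
j=9: u_9=281/360 ∈ [37/52, 21/26) → index 9
j=10: u_10=311/360 ∈ [21/26, 25/26) → index 10
j=11: u_11=341/360 ∈ [21/26, 25/26) → index 10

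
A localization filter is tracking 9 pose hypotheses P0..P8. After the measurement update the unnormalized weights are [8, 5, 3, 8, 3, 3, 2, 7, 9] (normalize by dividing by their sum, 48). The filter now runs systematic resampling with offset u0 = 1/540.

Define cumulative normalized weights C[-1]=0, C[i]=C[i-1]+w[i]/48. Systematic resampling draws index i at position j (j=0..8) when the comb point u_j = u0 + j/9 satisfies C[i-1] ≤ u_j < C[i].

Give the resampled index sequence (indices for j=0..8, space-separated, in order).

C = [1/6, 13/48, 1/3, 1/2, 9/16, 5/8, 2/3, 13/16, 1]
j=0: u_0=1/540 ∈ [0, 1/6) → index 0
j=1: u_1=61/540 ∈ [0, 1/6) → index 0
j=2: u_2=121/540 ∈ [1/6, 13/48) → index 1
j=3: u_3=181/540 ∈ [1/3, 1/2) → index 3
j=4: u_4=241/540 ∈ [1/3, 1/2) → index 3
j=5: u_5=301/540 ∈ [1/2, 9/16) → index 4
j=6: u_6=361/540 ∈ [2/3, 13/16) → index 7
j=7: u_7=421/540 ∈ [2/3, 13/16) → index 7
j=8: u_8=481/540 ∈ [13/16, 1) → index 8

0 0 1 3 3 4 7 7 8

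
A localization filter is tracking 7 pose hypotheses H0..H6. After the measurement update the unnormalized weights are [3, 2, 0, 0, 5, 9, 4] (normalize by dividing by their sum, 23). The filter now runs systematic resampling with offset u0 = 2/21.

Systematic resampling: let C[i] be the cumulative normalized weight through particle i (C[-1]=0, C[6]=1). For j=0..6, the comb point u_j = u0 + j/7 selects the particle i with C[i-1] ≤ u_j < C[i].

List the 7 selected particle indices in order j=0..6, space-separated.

0 4 4 5 5 5 6

C = [3/23, 5/23, 5/23, 5/23, 10/23, 19/23, 1]
j=0: u_0=2/21 ∈ [0, 3/23) → index 0
j=1: u_1=5/21 ∈ [5/23, 10/23) → index 4
j=2: u_2=8/21 ∈ [5/23, 10/23) → index 4
j=3: u_3=11/21 ∈ [10/23, 19/23) → index 5
j=4: u_4=2/3 ∈ [10/23, 19/23) → index 5
j=5: u_5=17/21 ∈ [10/23, 19/23) → index 5
j=6: u_6=20/21 ∈ [19/23, 1) → index 6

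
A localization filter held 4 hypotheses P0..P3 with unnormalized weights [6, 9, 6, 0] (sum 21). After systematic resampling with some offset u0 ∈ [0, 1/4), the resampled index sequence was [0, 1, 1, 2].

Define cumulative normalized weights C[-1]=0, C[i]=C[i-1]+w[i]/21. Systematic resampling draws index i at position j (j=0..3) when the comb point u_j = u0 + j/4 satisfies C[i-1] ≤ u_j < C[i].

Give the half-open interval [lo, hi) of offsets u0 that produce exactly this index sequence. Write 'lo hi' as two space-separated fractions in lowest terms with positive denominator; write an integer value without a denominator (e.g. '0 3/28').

C = [2/7, 5/7, 1, 1]
j=0 picked index 0: u0 ∈ [0, 2/7)
j=1 picked index 1: u0 ∈ [1/28, 13/28)
j=2 picked index 1: u0 ∈ [-3/14, 3/14)
j=3 picked index 2: u0 ∈ [-1/28, 1/4)
intersection: [1/28, 3/14)

1/28 3/14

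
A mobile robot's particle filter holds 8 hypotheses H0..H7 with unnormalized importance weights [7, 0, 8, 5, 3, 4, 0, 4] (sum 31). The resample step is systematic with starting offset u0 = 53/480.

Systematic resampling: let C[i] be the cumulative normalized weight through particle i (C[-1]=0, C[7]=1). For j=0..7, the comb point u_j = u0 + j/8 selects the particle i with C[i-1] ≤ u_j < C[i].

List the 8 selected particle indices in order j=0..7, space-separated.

C = [7/31, 7/31, 15/31, 20/31, 23/31, 27/31, 27/31, 1]
j=0: u_0=53/480 ∈ [0, 7/31) → index 0
j=1: u_1=113/480 ∈ [7/31, 15/31) → index 2
j=2: u_2=173/480 ∈ [7/31, 15/31) → index 2
j=3: u_3=233/480 ∈ [15/31, 20/31) → index 3
j=4: u_4=293/480 ∈ [15/31, 20/31) → index 3
j=5: u_5=353/480 ∈ [20/31, 23/31) → index 4
j=6: u_6=413/480 ∈ [23/31, 27/31) → index 5
j=7: u_7=473/480 ∈ [27/31, 1) → index 7

0 2 2 3 3 4 5 7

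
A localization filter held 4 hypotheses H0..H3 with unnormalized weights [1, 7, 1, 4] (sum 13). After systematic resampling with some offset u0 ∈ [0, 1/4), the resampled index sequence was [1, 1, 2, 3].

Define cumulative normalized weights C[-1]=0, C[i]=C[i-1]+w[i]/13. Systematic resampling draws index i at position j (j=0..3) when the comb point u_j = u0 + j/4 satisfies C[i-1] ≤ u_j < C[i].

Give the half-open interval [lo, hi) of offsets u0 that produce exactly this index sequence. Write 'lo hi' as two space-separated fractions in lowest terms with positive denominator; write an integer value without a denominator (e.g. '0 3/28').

3/26 5/26

C = [1/13, 8/13, 9/13, 1]
j=0 picked index 1: u0 ∈ [1/13, 8/13)
j=1 picked index 1: u0 ∈ [-9/52, 19/52)
j=2 picked index 2: u0 ∈ [3/26, 5/26)
j=3 picked index 3: u0 ∈ [-3/52, 1/4)
intersection: [3/26, 5/26)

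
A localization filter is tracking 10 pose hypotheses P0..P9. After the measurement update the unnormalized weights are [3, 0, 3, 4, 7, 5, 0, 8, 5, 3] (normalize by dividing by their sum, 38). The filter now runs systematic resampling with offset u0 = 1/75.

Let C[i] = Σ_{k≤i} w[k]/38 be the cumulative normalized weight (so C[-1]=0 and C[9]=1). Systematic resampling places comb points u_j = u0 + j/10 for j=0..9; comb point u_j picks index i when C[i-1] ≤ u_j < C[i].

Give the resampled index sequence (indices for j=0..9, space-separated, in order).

C = [3/38, 3/38, 3/19, 5/19, 17/38, 11/19, 11/19, 15/19, 35/38, 1]
j=0: u_0=1/75 ∈ [0, 3/38) → index 0
j=1: u_1=17/150 ∈ [3/38, 3/19) → index 2
j=2: u_2=16/75 ∈ [3/19, 5/19) → index 3
j=3: u_3=47/150 ∈ [5/19, 17/38) → index 4
j=4: u_4=31/75 ∈ [5/19, 17/38) → index 4
j=5: u_5=77/150 ∈ [17/38, 11/19) → index 5
j=6: u_6=46/75 ∈ [11/19, 15/19) → index 7
j=7: u_7=107/150 ∈ [11/19, 15/19) → index 7
j=8: u_8=61/75 ∈ [15/19, 35/38) → index 8
j=9: u_9=137/150 ∈ [15/19, 35/38) → index 8

0 2 3 4 4 5 7 7 8 8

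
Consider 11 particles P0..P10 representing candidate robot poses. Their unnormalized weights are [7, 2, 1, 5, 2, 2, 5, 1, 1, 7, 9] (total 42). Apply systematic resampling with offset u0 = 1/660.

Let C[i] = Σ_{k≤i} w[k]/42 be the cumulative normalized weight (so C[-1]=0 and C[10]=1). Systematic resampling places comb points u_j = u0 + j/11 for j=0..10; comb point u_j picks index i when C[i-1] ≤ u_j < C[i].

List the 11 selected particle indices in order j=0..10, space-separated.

0 0 1 3 4 6 6 9 9 10 10

C = [1/6, 3/14, 5/21, 5/14, 17/42, 19/42, 4/7, 25/42, 13/21, 11/14, 1]
j=0: u_0=1/660 ∈ [0, 1/6) → index 0
j=1: u_1=61/660 ∈ [0, 1/6) → index 0
j=2: u_2=11/60 ∈ [1/6, 3/14) → index 1
j=3: u_3=181/660 ∈ [5/21, 5/14) → index 3
j=4: u_4=241/660 ∈ [5/14, 17/42) → index 4
j=5: u_5=301/660 ∈ [19/42, 4/7) → index 6
j=6: u_6=361/660 ∈ [19/42, 4/7) → index 6
j=7: u_7=421/660 ∈ [13/21, 11/14) → index 9
j=8: u_8=481/660 ∈ [13/21, 11/14) → index 9
j=9: u_9=541/660 ∈ [11/14, 1) → index 10
j=10: u_10=601/660 ∈ [11/14, 1) → index 10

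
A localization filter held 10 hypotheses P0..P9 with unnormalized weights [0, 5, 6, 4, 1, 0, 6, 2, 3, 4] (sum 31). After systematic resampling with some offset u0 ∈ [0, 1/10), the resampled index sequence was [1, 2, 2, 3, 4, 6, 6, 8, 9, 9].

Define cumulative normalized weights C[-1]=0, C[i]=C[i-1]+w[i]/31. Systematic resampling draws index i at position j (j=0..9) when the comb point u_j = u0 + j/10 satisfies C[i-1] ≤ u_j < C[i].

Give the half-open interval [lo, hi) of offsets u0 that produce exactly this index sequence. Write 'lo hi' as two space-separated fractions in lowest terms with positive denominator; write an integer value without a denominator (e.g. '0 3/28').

C = [0, 5/31, 11/31, 15/31, 16/31, 16/31, 22/31, 24/31, 27/31, 1]
j=0 picked index 1: u0 ∈ [0, 5/31)
j=1 picked index 2: u0 ∈ [19/310, 79/310)
j=2 picked index 2: u0 ∈ [-6/155, 24/155)
j=3 picked index 3: u0 ∈ [17/310, 57/310)
j=4 picked index 4: u0 ∈ [13/155, 18/155)
j=5 picked index 6: u0 ∈ [1/62, 13/62)
j=6 picked index 6: u0 ∈ [-13/155, 17/155)
j=7 picked index 8: u0 ∈ [23/310, 53/310)
j=8 picked index 9: u0 ∈ [11/155, 1/5)
j=9 picked index 9: u0 ∈ [-9/310, 1/10)
intersection: [13/155, 1/10)

13/155 1/10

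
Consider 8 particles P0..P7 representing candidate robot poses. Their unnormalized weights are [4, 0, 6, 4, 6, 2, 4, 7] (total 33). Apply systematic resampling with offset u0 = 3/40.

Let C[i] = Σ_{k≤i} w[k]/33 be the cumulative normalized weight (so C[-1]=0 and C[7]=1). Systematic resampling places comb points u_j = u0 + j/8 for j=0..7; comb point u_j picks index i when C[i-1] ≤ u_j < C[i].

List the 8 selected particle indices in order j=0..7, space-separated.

0 2 3 4 4 6 7 7

C = [4/33, 4/33, 10/33, 14/33, 20/33, 2/3, 26/33, 1]
j=0: u_0=3/40 ∈ [0, 4/33) → index 0
j=1: u_1=1/5 ∈ [4/33, 10/33) → index 2
j=2: u_2=13/40 ∈ [10/33, 14/33) → index 3
j=3: u_3=9/20 ∈ [14/33, 20/33) → index 4
j=4: u_4=23/40 ∈ [14/33, 20/33) → index 4
j=5: u_5=7/10 ∈ [2/3, 26/33) → index 6
j=6: u_6=33/40 ∈ [26/33, 1) → index 7
j=7: u_7=19/20 ∈ [26/33, 1) → index 7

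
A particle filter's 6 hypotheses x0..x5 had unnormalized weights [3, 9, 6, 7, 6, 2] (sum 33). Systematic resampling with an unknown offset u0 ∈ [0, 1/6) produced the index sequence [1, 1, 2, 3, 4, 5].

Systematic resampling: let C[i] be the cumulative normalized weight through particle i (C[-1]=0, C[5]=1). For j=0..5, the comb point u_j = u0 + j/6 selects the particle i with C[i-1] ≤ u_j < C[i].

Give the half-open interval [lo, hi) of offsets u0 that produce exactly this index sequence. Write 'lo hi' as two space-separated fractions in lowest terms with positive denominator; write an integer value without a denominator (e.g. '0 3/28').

C = [1/11, 4/11, 6/11, 25/33, 31/33, 1]
j=0 picked index 1: u0 ∈ [1/11, 4/11)
j=1 picked index 1: u0 ∈ [-5/66, 13/66)
j=2 picked index 2: u0 ∈ [1/33, 7/33)
j=3 picked index 3: u0 ∈ [1/22, 17/66)
j=4 picked index 4: u0 ∈ [1/11, 3/11)
j=5 picked index 5: u0 ∈ [7/66, 1/6)
intersection: [7/66, 1/6)

7/66 1/6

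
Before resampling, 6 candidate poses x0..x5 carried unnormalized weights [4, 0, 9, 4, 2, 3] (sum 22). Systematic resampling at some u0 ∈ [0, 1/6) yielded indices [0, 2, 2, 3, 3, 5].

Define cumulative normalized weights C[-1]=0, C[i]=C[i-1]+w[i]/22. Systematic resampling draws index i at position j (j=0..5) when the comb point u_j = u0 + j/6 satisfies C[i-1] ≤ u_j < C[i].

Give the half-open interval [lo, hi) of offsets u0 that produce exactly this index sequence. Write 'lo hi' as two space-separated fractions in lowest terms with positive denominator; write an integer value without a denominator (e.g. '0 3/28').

1/11 7/66

C = [2/11, 2/11, 13/22, 17/22, 19/22, 1]
j=0 picked index 0: u0 ∈ [0, 2/11)
j=1 picked index 2: u0 ∈ [1/66, 14/33)
j=2 picked index 2: u0 ∈ [-5/33, 17/66)
j=3 picked index 3: u0 ∈ [1/11, 3/11)
j=4 picked index 3: u0 ∈ [-5/66, 7/66)
j=5 picked index 5: u0 ∈ [1/33, 1/6)
intersection: [1/11, 7/66)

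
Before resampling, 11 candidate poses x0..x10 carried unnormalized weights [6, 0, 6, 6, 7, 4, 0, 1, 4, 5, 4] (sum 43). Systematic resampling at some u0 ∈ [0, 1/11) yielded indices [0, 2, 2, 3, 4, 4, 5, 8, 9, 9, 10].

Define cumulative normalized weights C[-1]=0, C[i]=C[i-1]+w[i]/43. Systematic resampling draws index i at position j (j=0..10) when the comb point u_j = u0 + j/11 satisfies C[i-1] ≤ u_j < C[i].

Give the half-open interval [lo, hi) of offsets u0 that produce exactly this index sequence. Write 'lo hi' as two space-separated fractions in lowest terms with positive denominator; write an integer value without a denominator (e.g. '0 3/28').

C = [6/43, 6/43, 12/43, 18/43, 25/43, 29/43, 29/43, 30/43, 34/43, 39/43, 1]
j=0 picked index 0: u0 ∈ [0, 6/43)
j=1 picked index 2: u0 ∈ [23/473, 89/473)
j=2 picked index 2: u0 ∈ [-20/473, 46/473)
j=3 picked index 3: u0 ∈ [3/473, 69/473)
j=4 picked index 4: u0 ∈ [26/473, 103/473)
j=5 picked index 4: u0 ∈ [-17/473, 60/473)
j=6 picked index 5: u0 ∈ [17/473, 61/473)
j=7 picked index 8: u0 ∈ [29/473, 73/473)
j=8 picked index 9: u0 ∈ [30/473, 85/473)
j=9 picked index 9: u0 ∈ [-13/473, 42/473)
j=10 picked index 10: u0 ∈ [-1/473, 1/11)
intersection: [30/473, 42/473)

30/473 42/473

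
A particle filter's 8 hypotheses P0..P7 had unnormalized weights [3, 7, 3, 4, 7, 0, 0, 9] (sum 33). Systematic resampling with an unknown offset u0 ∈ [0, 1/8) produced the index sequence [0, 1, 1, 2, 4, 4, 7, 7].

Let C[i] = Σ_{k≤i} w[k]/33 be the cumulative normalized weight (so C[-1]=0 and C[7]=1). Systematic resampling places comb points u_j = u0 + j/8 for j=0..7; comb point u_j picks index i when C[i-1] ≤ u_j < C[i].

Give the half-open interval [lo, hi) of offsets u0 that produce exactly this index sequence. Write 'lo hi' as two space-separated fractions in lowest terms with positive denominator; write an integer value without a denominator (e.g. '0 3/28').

1/66 5/264

C = [1/11, 10/33, 13/33, 17/33, 8/11, 8/11, 8/11, 1]
j=0 picked index 0: u0 ∈ [0, 1/11)
j=1 picked index 1: u0 ∈ [-3/88, 47/264)
j=2 picked index 1: u0 ∈ [-7/44, 7/132)
j=3 picked index 2: u0 ∈ [-19/264, 5/264)
j=4 picked index 4: u0 ∈ [1/66, 5/22)
j=5 picked index 4: u0 ∈ [-29/264, 9/88)
j=6 picked index 7: u0 ∈ [-1/44, 1/4)
j=7 picked index 7: u0 ∈ [-13/88, 1/8)
intersection: [1/66, 5/264)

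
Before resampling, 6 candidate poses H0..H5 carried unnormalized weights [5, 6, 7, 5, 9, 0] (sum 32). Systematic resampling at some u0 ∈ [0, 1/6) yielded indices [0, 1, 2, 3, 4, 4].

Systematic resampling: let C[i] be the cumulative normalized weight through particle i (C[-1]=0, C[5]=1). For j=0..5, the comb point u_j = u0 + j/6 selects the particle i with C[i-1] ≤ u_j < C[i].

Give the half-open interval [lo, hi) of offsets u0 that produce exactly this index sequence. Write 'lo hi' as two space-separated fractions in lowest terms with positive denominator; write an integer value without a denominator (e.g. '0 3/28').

1/16 5/32

C = [5/32, 11/32, 9/16, 23/32, 1, 1]
j=0 picked index 0: u0 ∈ [0, 5/32)
j=1 picked index 1: u0 ∈ [-1/96, 17/96)
j=2 picked index 2: u0 ∈ [1/96, 11/48)
j=3 picked index 3: u0 ∈ [1/16, 7/32)
j=4 picked index 4: u0 ∈ [5/96, 1/3)
j=5 picked index 4: u0 ∈ [-11/96, 1/6)
intersection: [1/16, 5/32)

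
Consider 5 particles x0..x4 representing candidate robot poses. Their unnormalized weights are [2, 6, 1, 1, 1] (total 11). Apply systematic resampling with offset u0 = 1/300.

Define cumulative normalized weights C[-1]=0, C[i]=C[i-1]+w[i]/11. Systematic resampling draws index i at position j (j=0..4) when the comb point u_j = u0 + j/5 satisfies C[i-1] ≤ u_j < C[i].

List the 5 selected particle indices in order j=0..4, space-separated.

0 1 1 1 2

C = [2/11, 8/11, 9/11, 10/11, 1]
j=0: u_0=1/300 ∈ [0, 2/11) → index 0
j=1: u_1=61/300 ∈ [2/11, 8/11) → index 1
j=2: u_2=121/300 ∈ [2/11, 8/11) → index 1
j=3: u_3=181/300 ∈ [2/11, 8/11) → index 1
j=4: u_4=241/300 ∈ [8/11, 9/11) → index 2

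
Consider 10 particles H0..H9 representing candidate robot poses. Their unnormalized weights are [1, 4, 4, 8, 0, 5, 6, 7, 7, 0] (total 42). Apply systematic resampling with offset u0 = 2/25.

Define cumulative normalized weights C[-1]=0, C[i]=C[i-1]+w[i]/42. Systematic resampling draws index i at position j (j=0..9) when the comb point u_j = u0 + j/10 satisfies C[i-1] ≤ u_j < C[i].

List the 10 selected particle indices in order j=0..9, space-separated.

1 2 3 3 5 6 7 7 8 8

C = [1/42, 5/42, 3/14, 17/42, 17/42, 11/21, 2/3, 5/6, 1, 1]
j=0: u_0=2/25 ∈ [1/42, 5/42) → index 1
j=1: u_1=9/50 ∈ [5/42, 3/14) → index 2
j=2: u_2=7/25 ∈ [3/14, 17/42) → index 3
j=3: u_3=19/50 ∈ [3/14, 17/42) → index 3
j=4: u_4=12/25 ∈ [17/42, 11/21) → index 5
j=5: u_5=29/50 ∈ [11/21, 2/3) → index 6
j=6: u_6=17/25 ∈ [2/3, 5/6) → index 7
j=7: u_7=39/50 ∈ [2/3, 5/6) → index 7
j=8: u_8=22/25 ∈ [5/6, 1) → index 8
j=9: u_9=49/50 ∈ [5/6, 1) → index 8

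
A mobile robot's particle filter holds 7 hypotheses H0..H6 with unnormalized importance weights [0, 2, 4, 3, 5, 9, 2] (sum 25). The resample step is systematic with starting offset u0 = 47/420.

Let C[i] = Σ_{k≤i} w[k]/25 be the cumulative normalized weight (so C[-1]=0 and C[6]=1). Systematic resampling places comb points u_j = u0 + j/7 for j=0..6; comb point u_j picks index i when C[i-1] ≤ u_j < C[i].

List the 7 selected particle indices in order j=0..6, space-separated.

2 3 4 4 5 5 6

C = [0, 2/25, 6/25, 9/25, 14/25, 23/25, 1]
j=0: u_0=47/420 ∈ [2/25, 6/25) → index 2
j=1: u_1=107/420 ∈ [6/25, 9/25) → index 3
j=2: u_2=167/420 ∈ [9/25, 14/25) → index 4
j=3: u_3=227/420 ∈ [9/25, 14/25) → index 4
j=4: u_4=41/60 ∈ [14/25, 23/25) → index 5
j=5: u_5=347/420 ∈ [14/25, 23/25) → index 5
j=6: u_6=407/420 ∈ [23/25, 1) → index 6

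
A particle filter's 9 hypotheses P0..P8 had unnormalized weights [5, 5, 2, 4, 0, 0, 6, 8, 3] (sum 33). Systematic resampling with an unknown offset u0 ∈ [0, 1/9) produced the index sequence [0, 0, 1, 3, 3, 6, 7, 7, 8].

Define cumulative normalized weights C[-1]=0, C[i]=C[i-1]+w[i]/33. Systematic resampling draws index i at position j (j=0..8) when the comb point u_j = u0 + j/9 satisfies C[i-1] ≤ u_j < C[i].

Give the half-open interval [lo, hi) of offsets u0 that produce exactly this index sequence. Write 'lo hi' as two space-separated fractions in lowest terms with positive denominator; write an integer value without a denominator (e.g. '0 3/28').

1/33 4/99

C = [5/33, 10/33, 4/11, 16/33, 16/33, 16/33, 2/3, 10/11, 1]
j=0 picked index 0: u0 ∈ [0, 5/33)
j=1 picked index 0: u0 ∈ [-1/9, 4/99)
j=2 picked index 1: u0 ∈ [-7/99, 8/99)
j=3 picked index 3: u0 ∈ [1/33, 5/33)
j=4 picked index 3: u0 ∈ [-8/99, 4/99)
j=5 picked index 6: u0 ∈ [-7/99, 1/9)
j=6 picked index 7: u0 ∈ [0, 8/33)
j=7 picked index 7: u0 ∈ [-1/9, 13/99)
j=8 picked index 8: u0 ∈ [2/99, 1/9)
intersection: [1/33, 4/99)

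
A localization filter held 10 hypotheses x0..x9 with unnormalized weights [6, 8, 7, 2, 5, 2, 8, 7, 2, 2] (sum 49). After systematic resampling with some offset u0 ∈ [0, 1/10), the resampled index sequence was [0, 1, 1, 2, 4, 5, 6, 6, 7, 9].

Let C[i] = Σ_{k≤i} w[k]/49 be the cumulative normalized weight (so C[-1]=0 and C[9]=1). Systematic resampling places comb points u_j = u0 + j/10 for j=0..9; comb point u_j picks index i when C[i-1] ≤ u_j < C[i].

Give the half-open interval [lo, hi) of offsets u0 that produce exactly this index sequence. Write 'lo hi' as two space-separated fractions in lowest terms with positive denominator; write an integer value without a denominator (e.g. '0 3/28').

1/14 37/490

C = [6/49, 2/7, 3/7, 23/49, 4/7, 30/49, 38/49, 45/49, 47/49, 1]
j=0 picked index 0: u0 ∈ [0, 6/49)
j=1 picked index 1: u0 ∈ [11/490, 13/70)
j=2 picked index 1: u0 ∈ [-19/245, 3/35)
j=3 picked index 2: u0 ∈ [-1/70, 9/70)
j=4 picked index 4: u0 ∈ [17/245, 6/35)
j=5 picked index 5: u0 ∈ [1/14, 11/98)
j=6 picked index 6: u0 ∈ [3/245, 43/245)
j=7 picked index 6: u0 ∈ [-43/490, 37/490)
j=8 picked index 7: u0 ∈ [-6/245, 29/245)
j=9 picked index 9: u0 ∈ [29/490, 1/10)
intersection: [1/14, 37/490)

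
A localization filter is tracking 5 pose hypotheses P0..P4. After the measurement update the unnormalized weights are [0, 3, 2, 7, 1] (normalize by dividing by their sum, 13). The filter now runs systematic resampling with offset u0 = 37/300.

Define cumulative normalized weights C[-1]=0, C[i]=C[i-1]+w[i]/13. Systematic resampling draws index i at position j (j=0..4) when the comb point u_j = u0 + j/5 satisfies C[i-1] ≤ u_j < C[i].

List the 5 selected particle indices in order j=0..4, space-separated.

1 2 3 3 4

C = [0, 3/13, 5/13, 12/13, 1]
j=0: u_0=37/300 ∈ [0, 3/13) → index 1
j=1: u_1=97/300 ∈ [3/13, 5/13) → index 2
j=2: u_2=157/300 ∈ [5/13, 12/13) → index 3
j=3: u_3=217/300 ∈ [5/13, 12/13) → index 3
j=4: u_4=277/300 ∈ [12/13, 1) → index 4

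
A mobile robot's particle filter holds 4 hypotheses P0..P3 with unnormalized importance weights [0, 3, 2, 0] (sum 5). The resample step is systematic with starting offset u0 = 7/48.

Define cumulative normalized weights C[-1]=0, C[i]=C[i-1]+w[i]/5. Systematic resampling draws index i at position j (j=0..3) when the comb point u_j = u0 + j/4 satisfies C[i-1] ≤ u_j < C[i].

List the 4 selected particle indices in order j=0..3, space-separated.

C = [0, 3/5, 1, 1]
j=0: u_0=7/48 ∈ [0, 3/5) → index 1
j=1: u_1=19/48 ∈ [0, 3/5) → index 1
j=2: u_2=31/48 ∈ [3/5, 1) → index 2
j=3: u_3=43/48 ∈ [3/5, 1) → index 2

1 1 2 2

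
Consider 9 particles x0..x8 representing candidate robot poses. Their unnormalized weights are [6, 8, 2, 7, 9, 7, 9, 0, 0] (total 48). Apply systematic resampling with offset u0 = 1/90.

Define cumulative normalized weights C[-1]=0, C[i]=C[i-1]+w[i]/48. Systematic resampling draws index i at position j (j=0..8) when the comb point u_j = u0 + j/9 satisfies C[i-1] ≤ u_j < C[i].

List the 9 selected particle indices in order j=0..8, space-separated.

0 0 1 3 3 4 5 5 6

C = [1/8, 7/24, 1/3, 23/48, 2/3, 13/16, 1, 1, 1]
j=0: u_0=1/90 ∈ [0, 1/8) → index 0
j=1: u_1=11/90 ∈ [0, 1/8) → index 0
j=2: u_2=7/30 ∈ [1/8, 7/24) → index 1
j=3: u_3=31/90 ∈ [1/3, 23/48) → index 3
j=4: u_4=41/90 ∈ [1/3, 23/48) → index 3
j=5: u_5=17/30 ∈ [23/48, 2/3) → index 4
j=6: u_6=61/90 ∈ [2/3, 13/16) → index 5
j=7: u_7=71/90 ∈ [2/3, 13/16) → index 5
j=8: u_8=9/10 ∈ [13/16, 1) → index 6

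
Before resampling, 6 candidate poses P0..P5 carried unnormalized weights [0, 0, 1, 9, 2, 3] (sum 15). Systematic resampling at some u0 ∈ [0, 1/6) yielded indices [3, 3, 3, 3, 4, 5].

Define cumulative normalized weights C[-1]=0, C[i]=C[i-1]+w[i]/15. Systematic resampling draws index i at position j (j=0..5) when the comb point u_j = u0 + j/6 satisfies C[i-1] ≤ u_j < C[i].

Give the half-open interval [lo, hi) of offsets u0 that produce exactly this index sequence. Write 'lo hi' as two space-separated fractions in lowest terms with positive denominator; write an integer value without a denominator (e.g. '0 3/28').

1/15 2/15

C = [0, 0, 1/15, 2/3, 4/5, 1]
j=0 picked index 3: u0 ∈ [1/15, 2/3)
j=1 picked index 3: u0 ∈ [-1/10, 1/2)
j=2 picked index 3: u0 ∈ [-4/15, 1/3)
j=3 picked index 3: u0 ∈ [-13/30, 1/6)
j=4 picked index 4: u0 ∈ [0, 2/15)
j=5 picked index 5: u0 ∈ [-1/30, 1/6)
intersection: [1/15, 2/15)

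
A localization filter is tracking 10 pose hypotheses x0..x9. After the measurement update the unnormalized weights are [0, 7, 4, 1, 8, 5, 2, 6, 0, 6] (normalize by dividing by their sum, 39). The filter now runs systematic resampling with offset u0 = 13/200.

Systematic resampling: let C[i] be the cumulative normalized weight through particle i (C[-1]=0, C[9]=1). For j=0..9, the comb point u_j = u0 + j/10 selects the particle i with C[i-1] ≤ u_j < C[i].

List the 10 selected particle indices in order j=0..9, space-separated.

C = [0, 7/39, 11/39, 4/13, 20/39, 25/39, 9/13, 11/13, 11/13, 1]
j=0: u_0=13/200 ∈ [0, 7/39) → index 1
j=1: u_1=33/200 ∈ [0, 7/39) → index 1
j=2: u_2=53/200 ∈ [7/39, 11/39) → index 2
j=3: u_3=73/200 ∈ [4/13, 20/39) → index 4
j=4: u_4=93/200 ∈ [4/13, 20/39) → index 4
j=5: u_5=113/200 ∈ [20/39, 25/39) → index 5
j=6: u_6=133/200 ∈ [25/39, 9/13) → index 6
j=7: u_7=153/200 ∈ [9/13, 11/13) → index 7
j=8: u_8=173/200 ∈ [11/13, 1) → index 9
j=9: u_9=193/200 ∈ [11/13, 1) → index 9

1 1 2 4 4 5 6 7 9 9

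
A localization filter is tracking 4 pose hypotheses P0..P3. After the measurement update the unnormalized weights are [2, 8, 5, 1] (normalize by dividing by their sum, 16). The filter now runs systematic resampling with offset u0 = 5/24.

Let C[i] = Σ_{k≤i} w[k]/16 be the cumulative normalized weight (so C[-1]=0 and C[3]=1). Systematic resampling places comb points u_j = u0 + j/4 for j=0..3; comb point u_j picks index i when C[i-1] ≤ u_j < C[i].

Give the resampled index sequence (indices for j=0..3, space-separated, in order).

1 1 2 3

C = [1/8, 5/8, 15/16, 1]
j=0: u_0=5/24 ∈ [1/8, 5/8) → index 1
j=1: u_1=11/24 ∈ [1/8, 5/8) → index 1
j=2: u_2=17/24 ∈ [5/8, 15/16) → index 2
j=3: u_3=23/24 ∈ [15/16, 1) → index 3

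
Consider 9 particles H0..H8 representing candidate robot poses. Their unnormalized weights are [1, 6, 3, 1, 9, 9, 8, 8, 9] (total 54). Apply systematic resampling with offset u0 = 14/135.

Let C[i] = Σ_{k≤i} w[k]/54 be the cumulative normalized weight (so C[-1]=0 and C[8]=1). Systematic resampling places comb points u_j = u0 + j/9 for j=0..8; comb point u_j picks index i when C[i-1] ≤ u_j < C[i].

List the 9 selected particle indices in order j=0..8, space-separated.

C = [1/54, 7/54, 5/27, 11/54, 10/27, 29/54, 37/54, 5/6, 1]
j=0: u_0=14/135 ∈ [1/54, 7/54) → index 1
j=1: u_1=29/135 ∈ [11/54, 10/27) → index 4
j=2: u_2=44/135 ∈ [11/54, 10/27) → index 4
j=3: u_3=59/135 ∈ [10/27, 29/54) → index 5
j=4: u_4=74/135 ∈ [29/54, 37/54) → index 6
j=5: u_5=89/135 ∈ [29/54, 37/54) → index 6
j=6: u_6=104/135 ∈ [37/54, 5/6) → index 7
j=7: u_7=119/135 ∈ [5/6, 1) → index 8
j=8: u_8=134/135 ∈ [5/6, 1) → index 8

1 4 4 5 6 6 7 8 8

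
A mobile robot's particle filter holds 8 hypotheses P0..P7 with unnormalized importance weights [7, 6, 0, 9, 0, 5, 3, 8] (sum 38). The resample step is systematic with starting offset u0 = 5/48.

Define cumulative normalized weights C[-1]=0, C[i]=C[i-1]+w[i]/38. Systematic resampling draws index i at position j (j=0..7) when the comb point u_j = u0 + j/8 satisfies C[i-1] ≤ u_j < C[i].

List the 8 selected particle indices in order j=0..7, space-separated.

C = [7/38, 13/38, 13/38, 11/19, 11/19, 27/38, 15/19, 1]
j=0: u_0=5/48 ∈ [0, 7/38) → index 0
j=1: u_1=11/48 ∈ [7/38, 13/38) → index 1
j=2: u_2=17/48 ∈ [13/38, 11/19) → index 3
j=3: u_3=23/48 ∈ [13/38, 11/19) → index 3
j=4: u_4=29/48 ∈ [11/19, 27/38) → index 5
j=5: u_5=35/48 ∈ [27/38, 15/19) → index 6
j=6: u_6=41/48 ∈ [15/19, 1) → index 7
j=7: u_7=47/48 ∈ [15/19, 1) → index 7

0 1 3 3 5 6 7 7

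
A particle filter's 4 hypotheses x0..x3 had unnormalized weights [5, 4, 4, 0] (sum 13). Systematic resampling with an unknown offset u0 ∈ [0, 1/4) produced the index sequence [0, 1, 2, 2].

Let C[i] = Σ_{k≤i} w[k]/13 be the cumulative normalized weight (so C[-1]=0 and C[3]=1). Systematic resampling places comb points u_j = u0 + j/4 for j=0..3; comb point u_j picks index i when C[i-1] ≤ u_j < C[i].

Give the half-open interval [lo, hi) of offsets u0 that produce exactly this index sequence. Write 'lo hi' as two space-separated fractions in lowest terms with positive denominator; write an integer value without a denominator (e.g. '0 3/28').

5/26 1/4

C = [5/13, 9/13, 1, 1]
j=0 picked index 0: u0 ∈ [0, 5/13)
j=1 picked index 1: u0 ∈ [7/52, 23/52)
j=2 picked index 2: u0 ∈ [5/26, 1/2)
j=3 picked index 2: u0 ∈ [-3/52, 1/4)
intersection: [5/26, 1/4)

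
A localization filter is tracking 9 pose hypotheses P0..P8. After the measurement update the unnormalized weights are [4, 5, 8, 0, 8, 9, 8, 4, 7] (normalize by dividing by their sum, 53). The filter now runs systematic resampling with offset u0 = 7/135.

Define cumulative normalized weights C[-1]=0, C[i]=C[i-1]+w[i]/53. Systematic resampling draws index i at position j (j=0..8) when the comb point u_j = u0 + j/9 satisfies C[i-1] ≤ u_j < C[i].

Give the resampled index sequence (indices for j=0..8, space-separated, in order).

C = [4/53, 9/53, 17/53, 17/53, 25/53, 34/53, 42/53, 46/53, 1]
j=0: u_0=7/135 ∈ [0, 4/53) → index 0
j=1: u_1=22/135 ∈ [4/53, 9/53) → index 1
j=2: u_2=37/135 ∈ [9/53, 17/53) → index 2
j=3: u_3=52/135 ∈ [17/53, 25/53) → index 4
j=4: u_4=67/135 ∈ [25/53, 34/53) → index 5
j=5: u_5=82/135 ∈ [25/53, 34/53) → index 5
j=6: u_6=97/135 ∈ [34/53, 42/53) → index 6
j=7: u_7=112/135 ∈ [42/53, 46/53) → index 7
j=8: u_8=127/135 ∈ [46/53, 1) → index 8

0 1 2 4 5 5 6 7 8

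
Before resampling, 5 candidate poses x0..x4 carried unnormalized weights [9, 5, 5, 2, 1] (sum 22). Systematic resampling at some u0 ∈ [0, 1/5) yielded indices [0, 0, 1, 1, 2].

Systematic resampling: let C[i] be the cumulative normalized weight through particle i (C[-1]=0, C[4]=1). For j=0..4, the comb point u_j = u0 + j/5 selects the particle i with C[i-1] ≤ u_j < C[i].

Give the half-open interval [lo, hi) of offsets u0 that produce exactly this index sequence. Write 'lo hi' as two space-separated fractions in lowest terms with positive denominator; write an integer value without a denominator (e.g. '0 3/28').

C = [9/22, 7/11, 19/22, 21/22, 1]
j=0 picked index 0: u0 ∈ [0, 9/22)
j=1 picked index 0: u0 ∈ [-1/5, 23/110)
j=2 picked index 1: u0 ∈ [1/110, 13/55)
j=3 picked index 1: u0 ∈ [-21/110, 2/55)
j=4 picked index 2: u0 ∈ [-9/55, 7/110)
intersection: [1/110, 2/55)

1/110 2/55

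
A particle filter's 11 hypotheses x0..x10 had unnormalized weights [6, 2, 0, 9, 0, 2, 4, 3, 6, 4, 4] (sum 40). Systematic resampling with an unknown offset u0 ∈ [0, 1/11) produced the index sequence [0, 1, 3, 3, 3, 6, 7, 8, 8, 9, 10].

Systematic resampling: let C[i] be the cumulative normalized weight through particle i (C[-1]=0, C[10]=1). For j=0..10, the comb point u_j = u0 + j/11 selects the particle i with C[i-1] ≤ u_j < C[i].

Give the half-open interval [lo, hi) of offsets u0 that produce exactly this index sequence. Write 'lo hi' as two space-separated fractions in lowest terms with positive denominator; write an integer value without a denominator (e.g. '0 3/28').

13/220 27/440

C = [3/20, 1/5, 1/5, 17/40, 17/40, 19/40, 23/40, 13/20, 4/5, 9/10, 1]
j=0 picked index 0: u0 ∈ [0, 3/20)
j=1 picked index 1: u0 ∈ [13/220, 6/55)
j=2 picked index 3: u0 ∈ [1/55, 107/440)
j=3 picked index 3: u0 ∈ [-4/55, 67/440)
j=4 picked index 3: u0 ∈ [-9/55, 27/440)
j=5 picked index 6: u0 ∈ [9/440, 53/440)
j=6 picked index 7: u0 ∈ [13/440, 23/220)
j=7 picked index 8: u0 ∈ [3/220, 9/55)
j=8 picked index 8: u0 ∈ [-17/220, 4/55)
j=9 picked index 9: u0 ∈ [-1/55, 9/110)
j=10 picked index 10: u0 ∈ [-1/110, 1/11)
intersection: [13/220, 27/440)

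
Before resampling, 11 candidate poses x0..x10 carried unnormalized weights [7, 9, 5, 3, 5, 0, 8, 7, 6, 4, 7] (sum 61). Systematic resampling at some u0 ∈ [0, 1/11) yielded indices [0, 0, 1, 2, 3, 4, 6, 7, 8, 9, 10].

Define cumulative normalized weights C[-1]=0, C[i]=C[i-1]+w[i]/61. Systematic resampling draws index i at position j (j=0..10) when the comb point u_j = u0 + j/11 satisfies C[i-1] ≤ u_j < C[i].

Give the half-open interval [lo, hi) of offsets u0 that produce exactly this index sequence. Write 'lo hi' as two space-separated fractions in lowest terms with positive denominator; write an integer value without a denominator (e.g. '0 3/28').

C = [7/61, 16/61, 21/61, 24/61, 29/61, 29/61, 37/61, 44/61, 50/61, 54/61, 1]
j=0 picked index 0: u0 ∈ [0, 7/61)
j=1 picked index 0: u0 ∈ [-1/11, 16/671)
j=2 picked index 1: u0 ∈ [-45/671, 54/671)
j=3 picked index 2: u0 ∈ [-7/671, 48/671)
j=4 picked index 3: u0 ∈ [-13/671, 20/671)
j=5 picked index 4: u0 ∈ [-41/671, 14/671)
j=6 picked index 6: u0 ∈ [-47/671, 41/671)
j=7 picked index 7: u0 ∈ [-20/671, 57/671)
j=8 picked index 8: u0 ∈ [-4/671, 62/671)
j=9 picked index 9: u0 ∈ [1/671, 45/671)
j=10 picked index 10: u0 ∈ [-16/671, 1/11)
intersection: [1/671, 14/671)

1/671 14/671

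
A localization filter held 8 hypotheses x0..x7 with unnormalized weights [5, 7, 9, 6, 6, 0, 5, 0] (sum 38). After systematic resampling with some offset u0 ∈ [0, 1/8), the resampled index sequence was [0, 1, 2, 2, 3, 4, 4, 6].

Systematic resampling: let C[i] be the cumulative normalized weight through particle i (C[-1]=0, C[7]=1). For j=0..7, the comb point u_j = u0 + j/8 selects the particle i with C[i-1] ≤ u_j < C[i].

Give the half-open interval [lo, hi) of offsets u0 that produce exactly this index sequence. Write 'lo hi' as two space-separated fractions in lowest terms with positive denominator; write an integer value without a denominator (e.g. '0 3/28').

13/152 9/76

C = [5/38, 6/19, 21/38, 27/38, 33/38, 33/38, 1, 1]
j=0 picked index 0: u0 ∈ [0, 5/38)
j=1 picked index 1: u0 ∈ [1/152, 29/152)
j=2 picked index 2: u0 ∈ [5/76, 23/76)
j=3 picked index 2: u0 ∈ [-9/152, 27/152)
j=4 picked index 3: u0 ∈ [1/19, 4/19)
j=5 picked index 4: u0 ∈ [13/152, 37/152)
j=6 picked index 4: u0 ∈ [-3/76, 9/76)
j=7 picked index 6: u0 ∈ [-1/152, 1/8)
intersection: [13/152, 9/76)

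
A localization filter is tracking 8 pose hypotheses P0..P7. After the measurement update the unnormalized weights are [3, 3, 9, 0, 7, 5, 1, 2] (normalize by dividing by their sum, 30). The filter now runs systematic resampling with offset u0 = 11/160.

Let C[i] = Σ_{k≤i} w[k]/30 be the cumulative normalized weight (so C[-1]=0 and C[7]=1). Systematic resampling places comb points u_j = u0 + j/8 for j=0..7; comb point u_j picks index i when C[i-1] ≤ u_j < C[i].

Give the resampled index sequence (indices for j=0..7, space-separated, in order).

C = [1/10, 1/5, 1/2, 1/2, 11/15, 9/10, 14/15, 1]
j=0: u_0=11/160 ∈ [0, 1/10) → index 0
j=1: u_1=31/160 ∈ [1/10, 1/5) → index 1
j=2: u_2=51/160 ∈ [1/5, 1/2) → index 2
j=3: u_3=71/160 ∈ [1/5, 1/2) → index 2
j=4: u_4=91/160 ∈ [1/2, 11/15) → index 4
j=5: u_5=111/160 ∈ [1/2, 11/15) → index 4
j=6: u_6=131/160 ∈ [11/15, 9/10) → index 5
j=7: u_7=151/160 ∈ [14/15, 1) → index 7

0 1 2 2 4 4 5 7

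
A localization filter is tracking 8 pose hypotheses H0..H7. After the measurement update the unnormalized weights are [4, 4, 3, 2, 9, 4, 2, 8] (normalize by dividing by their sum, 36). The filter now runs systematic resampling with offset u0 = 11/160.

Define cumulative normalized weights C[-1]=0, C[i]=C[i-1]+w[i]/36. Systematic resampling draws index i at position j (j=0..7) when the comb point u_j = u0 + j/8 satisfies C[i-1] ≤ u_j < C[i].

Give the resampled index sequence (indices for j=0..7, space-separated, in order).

C = [1/9, 2/9, 11/36, 13/36, 11/18, 13/18, 7/9, 1]
j=0: u_0=11/160 ∈ [0, 1/9) → index 0
j=1: u_1=31/160 ∈ [1/9, 2/9) → index 1
j=2: u_2=51/160 ∈ [11/36, 13/36) → index 3
j=3: u_3=71/160 ∈ [13/36, 11/18) → index 4
j=4: u_4=91/160 ∈ [13/36, 11/18) → index 4
j=5: u_5=111/160 ∈ [11/18, 13/18) → index 5
j=6: u_6=131/160 ∈ [7/9, 1) → index 7
j=7: u_7=151/160 ∈ [7/9, 1) → index 7

0 1 3 4 4 5 7 7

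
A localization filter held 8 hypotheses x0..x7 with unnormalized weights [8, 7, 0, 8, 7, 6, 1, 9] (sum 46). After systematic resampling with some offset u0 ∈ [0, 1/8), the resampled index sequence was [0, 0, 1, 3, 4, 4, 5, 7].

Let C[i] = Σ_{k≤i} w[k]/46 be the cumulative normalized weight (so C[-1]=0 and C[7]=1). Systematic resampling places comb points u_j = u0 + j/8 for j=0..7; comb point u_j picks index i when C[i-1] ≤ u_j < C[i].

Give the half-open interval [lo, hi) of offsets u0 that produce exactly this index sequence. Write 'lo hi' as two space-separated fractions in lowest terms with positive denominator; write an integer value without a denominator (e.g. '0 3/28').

0 5/184

C = [4/23, 15/46, 15/46, 1/2, 15/23, 18/23, 37/46, 1]
j=0 picked index 0: u0 ∈ [0, 4/23)
j=1 picked index 0: u0 ∈ [-1/8, 9/184)
j=2 picked index 1: u0 ∈ [-7/92, 7/92)
j=3 picked index 3: u0 ∈ [-9/184, 1/8)
j=4 picked index 4: u0 ∈ [0, 7/46)
j=5 picked index 4: u0 ∈ [-1/8, 5/184)
j=6 picked index 5: u0 ∈ [-9/92, 3/92)
j=7 picked index 7: u0 ∈ [-13/184, 1/8)
intersection: [0, 5/184)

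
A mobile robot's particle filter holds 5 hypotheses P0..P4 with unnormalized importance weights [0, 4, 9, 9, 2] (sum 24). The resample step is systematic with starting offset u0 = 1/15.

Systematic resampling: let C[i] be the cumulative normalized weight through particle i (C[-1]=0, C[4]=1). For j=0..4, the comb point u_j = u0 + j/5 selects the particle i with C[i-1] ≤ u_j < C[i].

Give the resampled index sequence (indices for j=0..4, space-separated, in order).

1 2 2 3 3

C = [0, 1/6, 13/24, 11/12, 1]
j=0: u_0=1/15 ∈ [0, 1/6) → index 1
j=1: u_1=4/15 ∈ [1/6, 13/24) → index 2
j=2: u_2=7/15 ∈ [1/6, 13/24) → index 2
j=3: u_3=2/3 ∈ [13/24, 11/12) → index 3
j=4: u_4=13/15 ∈ [13/24, 11/12) → index 3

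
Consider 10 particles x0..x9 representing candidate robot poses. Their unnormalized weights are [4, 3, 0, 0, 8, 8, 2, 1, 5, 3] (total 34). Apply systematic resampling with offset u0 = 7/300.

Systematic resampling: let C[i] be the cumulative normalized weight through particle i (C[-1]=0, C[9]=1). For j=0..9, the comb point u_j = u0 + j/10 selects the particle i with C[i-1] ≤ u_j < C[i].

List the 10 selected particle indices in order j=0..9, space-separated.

C = [2/17, 7/34, 7/34, 7/34, 15/34, 23/34, 25/34, 13/17, 31/34, 1]
j=0: u_0=7/300 ∈ [0, 2/17) → index 0
j=1: u_1=37/300 ∈ [2/17, 7/34) → index 1
j=2: u_2=67/300 ∈ [7/34, 15/34) → index 4
j=3: u_3=97/300 ∈ [7/34, 15/34) → index 4
j=4: u_4=127/300 ∈ [7/34, 15/34) → index 4
j=5: u_5=157/300 ∈ [15/34, 23/34) → index 5
j=6: u_6=187/300 ∈ [15/34, 23/34) → index 5
j=7: u_7=217/300 ∈ [23/34, 25/34) → index 6
j=8: u_8=247/300 ∈ [13/17, 31/34) → index 8
j=9: u_9=277/300 ∈ [31/34, 1) → index 9

0 1 4 4 4 5 5 6 8 9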